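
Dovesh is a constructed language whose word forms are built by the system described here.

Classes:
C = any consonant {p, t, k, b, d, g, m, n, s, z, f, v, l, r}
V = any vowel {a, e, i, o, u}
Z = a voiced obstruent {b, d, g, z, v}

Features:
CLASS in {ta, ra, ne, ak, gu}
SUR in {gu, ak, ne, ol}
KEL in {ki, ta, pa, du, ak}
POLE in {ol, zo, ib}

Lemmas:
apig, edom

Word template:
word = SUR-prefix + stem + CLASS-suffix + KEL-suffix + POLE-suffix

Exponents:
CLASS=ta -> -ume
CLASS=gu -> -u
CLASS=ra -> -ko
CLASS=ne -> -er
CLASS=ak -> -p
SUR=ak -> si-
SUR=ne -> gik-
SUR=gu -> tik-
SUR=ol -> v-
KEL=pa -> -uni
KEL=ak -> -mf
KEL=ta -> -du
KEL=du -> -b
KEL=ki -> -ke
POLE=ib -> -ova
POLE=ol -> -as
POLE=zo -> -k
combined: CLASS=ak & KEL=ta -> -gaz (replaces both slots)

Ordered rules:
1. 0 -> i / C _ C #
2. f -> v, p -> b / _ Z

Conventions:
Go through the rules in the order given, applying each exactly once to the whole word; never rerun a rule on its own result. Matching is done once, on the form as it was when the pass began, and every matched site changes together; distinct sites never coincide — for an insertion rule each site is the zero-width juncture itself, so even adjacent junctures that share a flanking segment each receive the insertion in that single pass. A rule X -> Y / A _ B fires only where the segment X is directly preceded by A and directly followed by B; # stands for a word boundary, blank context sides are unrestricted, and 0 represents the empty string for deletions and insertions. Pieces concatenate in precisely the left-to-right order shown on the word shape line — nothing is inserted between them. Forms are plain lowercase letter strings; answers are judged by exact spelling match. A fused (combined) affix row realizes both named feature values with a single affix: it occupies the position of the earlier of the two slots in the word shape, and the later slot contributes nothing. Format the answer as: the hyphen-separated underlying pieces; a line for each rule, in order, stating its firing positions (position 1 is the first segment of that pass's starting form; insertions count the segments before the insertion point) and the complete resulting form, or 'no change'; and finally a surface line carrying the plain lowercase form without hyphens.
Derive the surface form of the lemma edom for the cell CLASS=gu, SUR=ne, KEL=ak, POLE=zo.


underlying: gik-edom-u-mf-k
1. 0 -> i / C _ C #: inserts after position(s) 10: gikedomumfik
2. f -> v, p -> b / _ Z: no change
surface: gikedomumfik


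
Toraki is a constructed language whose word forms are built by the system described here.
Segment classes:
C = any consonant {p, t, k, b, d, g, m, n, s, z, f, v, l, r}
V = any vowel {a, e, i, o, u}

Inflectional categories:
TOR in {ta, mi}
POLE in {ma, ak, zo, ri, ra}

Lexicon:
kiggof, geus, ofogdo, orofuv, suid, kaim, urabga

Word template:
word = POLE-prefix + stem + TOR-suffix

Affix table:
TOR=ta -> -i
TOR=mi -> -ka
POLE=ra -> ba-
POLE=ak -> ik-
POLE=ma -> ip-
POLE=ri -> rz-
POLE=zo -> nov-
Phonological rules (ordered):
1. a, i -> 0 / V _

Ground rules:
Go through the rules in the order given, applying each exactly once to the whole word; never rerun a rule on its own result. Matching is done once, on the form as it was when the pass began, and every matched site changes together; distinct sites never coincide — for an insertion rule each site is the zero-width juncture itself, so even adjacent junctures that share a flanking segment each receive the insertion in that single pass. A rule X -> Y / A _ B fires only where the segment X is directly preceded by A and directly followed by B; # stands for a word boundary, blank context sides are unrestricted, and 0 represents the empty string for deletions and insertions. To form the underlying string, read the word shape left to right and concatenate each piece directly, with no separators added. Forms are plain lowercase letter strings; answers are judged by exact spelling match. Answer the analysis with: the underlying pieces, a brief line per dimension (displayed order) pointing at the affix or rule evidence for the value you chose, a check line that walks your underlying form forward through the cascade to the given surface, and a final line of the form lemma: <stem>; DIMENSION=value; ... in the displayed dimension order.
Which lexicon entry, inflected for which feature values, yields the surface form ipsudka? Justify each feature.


underlying: ip-suid-ka
TOR=mi - signalled by the affix -ka
POLE=ma - signalled by the affix ip-
check: ipsuidka -> ipsudka
lemma: suid; TOR=mi; POLE=ma


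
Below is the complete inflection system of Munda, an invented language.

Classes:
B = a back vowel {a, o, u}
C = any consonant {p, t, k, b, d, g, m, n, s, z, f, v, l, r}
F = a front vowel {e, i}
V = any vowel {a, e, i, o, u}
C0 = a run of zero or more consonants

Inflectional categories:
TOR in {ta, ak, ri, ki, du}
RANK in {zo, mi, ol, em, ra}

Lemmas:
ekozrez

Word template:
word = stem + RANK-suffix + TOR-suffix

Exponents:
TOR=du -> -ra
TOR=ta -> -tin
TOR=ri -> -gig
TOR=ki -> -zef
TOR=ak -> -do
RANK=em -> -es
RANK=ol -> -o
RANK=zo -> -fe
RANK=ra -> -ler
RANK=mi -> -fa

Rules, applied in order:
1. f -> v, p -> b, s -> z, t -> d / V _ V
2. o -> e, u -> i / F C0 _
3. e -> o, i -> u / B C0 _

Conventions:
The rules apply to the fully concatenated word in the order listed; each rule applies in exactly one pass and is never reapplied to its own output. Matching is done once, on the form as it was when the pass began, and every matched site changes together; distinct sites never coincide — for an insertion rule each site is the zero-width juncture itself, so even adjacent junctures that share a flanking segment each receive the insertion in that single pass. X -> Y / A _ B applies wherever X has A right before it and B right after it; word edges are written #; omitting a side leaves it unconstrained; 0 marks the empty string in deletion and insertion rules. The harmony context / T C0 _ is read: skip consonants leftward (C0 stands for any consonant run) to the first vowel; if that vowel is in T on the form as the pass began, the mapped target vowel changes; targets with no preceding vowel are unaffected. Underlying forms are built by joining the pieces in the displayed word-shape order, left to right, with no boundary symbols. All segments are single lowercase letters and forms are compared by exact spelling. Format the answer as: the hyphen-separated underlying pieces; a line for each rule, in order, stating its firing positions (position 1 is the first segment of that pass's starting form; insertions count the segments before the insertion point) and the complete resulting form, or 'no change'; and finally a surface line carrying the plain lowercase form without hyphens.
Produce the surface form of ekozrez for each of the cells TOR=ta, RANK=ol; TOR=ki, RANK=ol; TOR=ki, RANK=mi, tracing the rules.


cell TOR=ta, RANK=ol:
underlying: ekozrez-o-tin
1. f -> v, p -> b, s -> z, t -> d / V _ V: fires at position(s) 9: ekozrezodin
2. o -> e, u -> i / F C0 _: fires at position(s) 3, 8: ekezrezedin
3. e -> o, i -> u / B C0 _: no change
surface: ekezrezedin

cell TOR=ki, RANK=ol:
underlying: ekozrez-o-zef
1. f -> v, p -> b, s -> z, t -> d / V _ V: no change
2. o -> e, u -> i / F C0 _: fires at position(s) 3, 8: ekezrezezef
3. e -> o, i -> u / B C0 _: no change
surface: ekezrezezef

cell TOR=ki, RANK=mi:
underlying: ekozrez-fa-zef
1. f -> v, p -> b, s -> z, t -> d / V _ V: no change
2. o -> e, u -> i / F C0 _: fires at position(s) 3: ekezrezfazef
3. e -> o, i -> u / B C0 _: fires at position(s) 11: ekezrezfazof
surface: ekezrezfazof


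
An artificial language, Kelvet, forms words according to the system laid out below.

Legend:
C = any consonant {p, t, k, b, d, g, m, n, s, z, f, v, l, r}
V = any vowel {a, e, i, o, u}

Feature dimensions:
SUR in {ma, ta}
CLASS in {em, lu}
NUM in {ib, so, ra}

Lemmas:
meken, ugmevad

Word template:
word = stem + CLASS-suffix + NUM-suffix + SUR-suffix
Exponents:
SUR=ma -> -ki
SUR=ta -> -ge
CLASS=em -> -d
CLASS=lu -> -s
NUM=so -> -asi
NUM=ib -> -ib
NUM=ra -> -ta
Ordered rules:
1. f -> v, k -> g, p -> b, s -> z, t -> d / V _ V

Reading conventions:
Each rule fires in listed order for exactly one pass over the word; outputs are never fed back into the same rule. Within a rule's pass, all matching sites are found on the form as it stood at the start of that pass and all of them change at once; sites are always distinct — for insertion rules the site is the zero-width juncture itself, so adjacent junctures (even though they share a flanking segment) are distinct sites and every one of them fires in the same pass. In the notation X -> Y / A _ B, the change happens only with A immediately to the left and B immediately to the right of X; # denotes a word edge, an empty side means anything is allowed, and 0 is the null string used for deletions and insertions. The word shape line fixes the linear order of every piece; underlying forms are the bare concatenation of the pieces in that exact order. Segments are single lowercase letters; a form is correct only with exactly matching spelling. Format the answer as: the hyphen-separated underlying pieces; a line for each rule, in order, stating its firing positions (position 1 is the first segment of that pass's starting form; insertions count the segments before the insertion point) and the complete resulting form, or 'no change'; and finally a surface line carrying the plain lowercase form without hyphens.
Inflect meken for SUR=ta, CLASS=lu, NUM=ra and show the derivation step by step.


underlying: meken-s-ta-ge
1. f -> v, k -> g, p -> b, s -> z, t -> d / V _ V: fires at position(s) 3: megenstage
surface: megenstage


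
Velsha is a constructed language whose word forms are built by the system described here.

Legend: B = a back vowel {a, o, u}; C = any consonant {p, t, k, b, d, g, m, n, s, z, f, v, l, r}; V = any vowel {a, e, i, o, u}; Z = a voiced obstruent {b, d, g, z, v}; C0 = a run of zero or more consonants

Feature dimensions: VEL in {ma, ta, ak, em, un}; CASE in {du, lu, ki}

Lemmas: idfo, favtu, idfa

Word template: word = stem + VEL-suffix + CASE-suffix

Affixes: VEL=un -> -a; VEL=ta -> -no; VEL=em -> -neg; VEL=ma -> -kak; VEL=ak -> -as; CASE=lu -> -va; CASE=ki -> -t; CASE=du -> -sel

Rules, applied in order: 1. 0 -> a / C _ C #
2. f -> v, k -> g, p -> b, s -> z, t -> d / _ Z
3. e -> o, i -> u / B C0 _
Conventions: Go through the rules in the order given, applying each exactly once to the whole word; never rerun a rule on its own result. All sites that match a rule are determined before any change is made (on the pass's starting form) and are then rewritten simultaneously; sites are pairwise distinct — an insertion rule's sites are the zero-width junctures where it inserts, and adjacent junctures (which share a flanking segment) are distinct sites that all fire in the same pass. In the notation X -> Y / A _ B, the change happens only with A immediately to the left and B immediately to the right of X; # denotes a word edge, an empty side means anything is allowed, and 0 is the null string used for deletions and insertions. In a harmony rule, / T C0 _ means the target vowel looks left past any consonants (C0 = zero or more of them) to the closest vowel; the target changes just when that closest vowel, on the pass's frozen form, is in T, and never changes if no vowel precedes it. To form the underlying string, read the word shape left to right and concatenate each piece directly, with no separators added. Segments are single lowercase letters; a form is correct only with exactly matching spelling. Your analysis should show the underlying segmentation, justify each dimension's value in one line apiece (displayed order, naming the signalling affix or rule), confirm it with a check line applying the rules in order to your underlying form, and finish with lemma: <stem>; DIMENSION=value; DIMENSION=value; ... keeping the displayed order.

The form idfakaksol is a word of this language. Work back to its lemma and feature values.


underlying: idfa-kak-sel
VEL=ma - signalled by the affix -kak
CASE=du - signalled by the affix -sel
check: idfakaksel -> idfakaksel -> idfakaksel -> idfakaksol
lemma: idfa; VEL=ma; CASE=du


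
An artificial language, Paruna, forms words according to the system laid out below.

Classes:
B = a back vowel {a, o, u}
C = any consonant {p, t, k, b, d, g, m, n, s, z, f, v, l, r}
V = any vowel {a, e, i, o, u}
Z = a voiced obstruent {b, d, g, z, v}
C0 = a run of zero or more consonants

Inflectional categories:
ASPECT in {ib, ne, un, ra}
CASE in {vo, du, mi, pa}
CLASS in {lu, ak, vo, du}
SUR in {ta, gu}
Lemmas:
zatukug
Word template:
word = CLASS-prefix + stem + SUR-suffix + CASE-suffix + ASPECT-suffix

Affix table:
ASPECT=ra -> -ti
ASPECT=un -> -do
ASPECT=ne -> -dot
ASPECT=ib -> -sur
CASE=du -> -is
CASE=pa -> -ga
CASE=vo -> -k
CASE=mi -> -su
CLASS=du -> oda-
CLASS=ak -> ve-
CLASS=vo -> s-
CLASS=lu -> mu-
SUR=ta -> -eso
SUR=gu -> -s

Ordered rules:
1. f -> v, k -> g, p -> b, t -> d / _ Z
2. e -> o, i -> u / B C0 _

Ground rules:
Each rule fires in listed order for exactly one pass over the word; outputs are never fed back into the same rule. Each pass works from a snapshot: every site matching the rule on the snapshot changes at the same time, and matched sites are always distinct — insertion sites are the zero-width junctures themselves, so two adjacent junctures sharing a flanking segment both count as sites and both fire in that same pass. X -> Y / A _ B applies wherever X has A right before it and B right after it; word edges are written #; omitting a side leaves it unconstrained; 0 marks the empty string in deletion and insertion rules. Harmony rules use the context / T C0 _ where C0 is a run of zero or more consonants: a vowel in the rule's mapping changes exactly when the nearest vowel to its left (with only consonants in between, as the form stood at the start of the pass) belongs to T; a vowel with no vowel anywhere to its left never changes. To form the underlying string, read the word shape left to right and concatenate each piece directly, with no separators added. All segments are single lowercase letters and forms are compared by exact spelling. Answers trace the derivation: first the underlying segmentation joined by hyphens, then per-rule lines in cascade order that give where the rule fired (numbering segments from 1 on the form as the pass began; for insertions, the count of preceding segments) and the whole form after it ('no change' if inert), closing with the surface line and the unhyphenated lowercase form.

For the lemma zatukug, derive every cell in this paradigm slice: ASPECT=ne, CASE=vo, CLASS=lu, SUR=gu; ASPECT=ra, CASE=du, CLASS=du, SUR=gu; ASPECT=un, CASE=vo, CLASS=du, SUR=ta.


cell ASPECT=ne, CASE=vo, CLASS=lu, SUR=gu:
underlying: mu-zatukug-s-k-dot
1. f -> v, k -> g, p -> b, t -> d / _ Z: fires at position(s) 11: muzatukugsgdot
2. e -> o, i -> u / B C0 _: no change
surface: muzatukugsgdot

cell ASPECT=ra, CASE=du, CLASS=du, SUR=gu:
underlying: oda-zatukug-s-is-ti
1. f -> v, k -> g, p -> b, t -> d / _ Z: no change
2. e -> o, i -> u / B C0 _: fires at position(s) 12: odazatukugsusti
surface: odazatukugsusti

cell ASPECT=un, CASE=vo, CLASS=du, SUR=ta:
underlying: oda-zatukug-eso-k-do
1. f -> v, k -> g, p -> b, t -> d / _ Z: fires at position(s) 14: odazatukugesogdo
2. e -> o, i -> u / B C0 _: fires at position(s) 11: odazatukugosogdo
surface: odazatukugosogdo


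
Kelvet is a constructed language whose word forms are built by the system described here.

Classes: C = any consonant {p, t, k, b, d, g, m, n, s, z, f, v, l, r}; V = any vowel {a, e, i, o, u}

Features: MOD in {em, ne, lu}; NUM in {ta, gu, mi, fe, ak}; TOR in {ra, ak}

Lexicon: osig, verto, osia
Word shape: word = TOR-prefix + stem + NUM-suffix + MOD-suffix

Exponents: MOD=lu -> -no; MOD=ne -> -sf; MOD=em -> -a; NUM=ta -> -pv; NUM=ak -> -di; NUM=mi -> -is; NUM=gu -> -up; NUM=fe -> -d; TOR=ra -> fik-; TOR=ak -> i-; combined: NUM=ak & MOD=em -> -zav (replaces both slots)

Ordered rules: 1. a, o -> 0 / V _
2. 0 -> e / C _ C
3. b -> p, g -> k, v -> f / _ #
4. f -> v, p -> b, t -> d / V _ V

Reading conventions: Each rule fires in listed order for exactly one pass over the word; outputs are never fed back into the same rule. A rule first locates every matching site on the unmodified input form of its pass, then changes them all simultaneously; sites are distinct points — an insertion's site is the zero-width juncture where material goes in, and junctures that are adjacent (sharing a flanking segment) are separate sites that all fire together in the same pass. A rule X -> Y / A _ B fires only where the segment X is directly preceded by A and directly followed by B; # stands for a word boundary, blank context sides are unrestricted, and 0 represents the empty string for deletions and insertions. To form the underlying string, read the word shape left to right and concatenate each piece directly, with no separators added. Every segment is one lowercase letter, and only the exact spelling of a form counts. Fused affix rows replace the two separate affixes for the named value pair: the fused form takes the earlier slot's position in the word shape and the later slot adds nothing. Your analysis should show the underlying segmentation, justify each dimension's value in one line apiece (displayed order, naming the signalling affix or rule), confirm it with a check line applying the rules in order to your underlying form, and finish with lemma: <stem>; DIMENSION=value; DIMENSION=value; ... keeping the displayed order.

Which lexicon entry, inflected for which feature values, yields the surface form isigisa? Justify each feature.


underlying: i-osig-is-a
MOD=em - signalled by the affix -a
NUM=mi - signalled by the affix -is
TOR=ak - signalled by the affix i-
check: iosigisa -> isigisa -> isigisa -> isigisa -> isigisa
lemma: osig; MOD=em; NUM=mi; TOR=ak


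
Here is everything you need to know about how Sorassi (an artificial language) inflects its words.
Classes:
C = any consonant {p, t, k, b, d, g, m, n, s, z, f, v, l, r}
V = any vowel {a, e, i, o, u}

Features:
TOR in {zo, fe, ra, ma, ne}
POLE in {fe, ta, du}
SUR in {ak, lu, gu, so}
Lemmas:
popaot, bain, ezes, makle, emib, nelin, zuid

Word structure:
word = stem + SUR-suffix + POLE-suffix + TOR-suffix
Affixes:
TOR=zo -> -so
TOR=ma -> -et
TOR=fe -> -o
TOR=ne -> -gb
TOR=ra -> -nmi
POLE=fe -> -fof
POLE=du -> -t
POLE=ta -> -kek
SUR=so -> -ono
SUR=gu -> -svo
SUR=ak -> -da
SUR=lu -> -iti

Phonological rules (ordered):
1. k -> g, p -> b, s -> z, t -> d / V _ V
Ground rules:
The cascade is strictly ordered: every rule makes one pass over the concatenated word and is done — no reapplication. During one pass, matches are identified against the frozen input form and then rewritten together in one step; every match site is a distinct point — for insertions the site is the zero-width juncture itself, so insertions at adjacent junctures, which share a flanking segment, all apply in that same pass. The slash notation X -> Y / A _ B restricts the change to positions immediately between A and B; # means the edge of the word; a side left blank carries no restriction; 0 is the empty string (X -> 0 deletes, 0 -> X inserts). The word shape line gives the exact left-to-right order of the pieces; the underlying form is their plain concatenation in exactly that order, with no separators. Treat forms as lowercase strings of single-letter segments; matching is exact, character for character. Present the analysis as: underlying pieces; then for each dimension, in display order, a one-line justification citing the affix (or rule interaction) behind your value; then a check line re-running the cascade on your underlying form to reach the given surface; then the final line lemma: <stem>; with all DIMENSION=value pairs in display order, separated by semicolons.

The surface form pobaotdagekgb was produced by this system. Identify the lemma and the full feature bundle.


underlying: popaot-da-kek-gb
TOR=ne - signalled by the affix -gb
POLE=ta - signalled by the affix -kek
SUR=ak - signalled by the affix -da
check: popaotdakekgb -> pobaotdagekgb
lemma: popaot; TOR=ne; POLE=ta; SUR=ak


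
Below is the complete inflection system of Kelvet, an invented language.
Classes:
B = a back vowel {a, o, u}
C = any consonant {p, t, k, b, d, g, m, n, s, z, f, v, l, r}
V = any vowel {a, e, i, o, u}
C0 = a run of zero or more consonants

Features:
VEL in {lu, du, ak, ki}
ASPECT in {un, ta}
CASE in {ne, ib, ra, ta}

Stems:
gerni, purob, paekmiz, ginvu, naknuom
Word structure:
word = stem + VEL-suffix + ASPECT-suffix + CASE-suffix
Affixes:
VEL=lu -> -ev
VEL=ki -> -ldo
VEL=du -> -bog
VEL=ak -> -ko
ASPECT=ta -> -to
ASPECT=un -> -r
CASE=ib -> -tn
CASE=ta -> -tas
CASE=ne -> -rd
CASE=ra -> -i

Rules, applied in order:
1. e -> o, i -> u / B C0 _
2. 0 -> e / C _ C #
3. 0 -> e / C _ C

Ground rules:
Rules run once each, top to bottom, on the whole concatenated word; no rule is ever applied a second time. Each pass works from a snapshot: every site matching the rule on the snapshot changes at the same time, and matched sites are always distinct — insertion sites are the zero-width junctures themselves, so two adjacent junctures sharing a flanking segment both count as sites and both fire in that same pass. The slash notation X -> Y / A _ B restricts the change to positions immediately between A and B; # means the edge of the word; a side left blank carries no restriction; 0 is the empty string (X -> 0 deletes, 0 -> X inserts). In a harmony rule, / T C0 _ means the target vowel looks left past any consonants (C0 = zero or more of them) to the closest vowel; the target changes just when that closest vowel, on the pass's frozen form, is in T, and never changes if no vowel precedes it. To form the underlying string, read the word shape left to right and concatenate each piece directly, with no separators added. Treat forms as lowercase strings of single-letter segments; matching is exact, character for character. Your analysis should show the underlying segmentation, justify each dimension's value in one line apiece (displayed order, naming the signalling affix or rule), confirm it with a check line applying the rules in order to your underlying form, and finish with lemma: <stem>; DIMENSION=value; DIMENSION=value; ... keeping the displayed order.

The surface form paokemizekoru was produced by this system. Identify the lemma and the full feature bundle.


underlying: paekmiz-ko-r-i
VEL=ak - signalled by the affix -ko
ASPECT=un - signalled by the affix -r
CASE=ra - signalled by the affix -i
check: paekmizkori -> paokmizkoru -> paokmizkoru -> paokemizekoru
lemma: paekmiz; VEL=ak; ASPECT=un; CASE=ra


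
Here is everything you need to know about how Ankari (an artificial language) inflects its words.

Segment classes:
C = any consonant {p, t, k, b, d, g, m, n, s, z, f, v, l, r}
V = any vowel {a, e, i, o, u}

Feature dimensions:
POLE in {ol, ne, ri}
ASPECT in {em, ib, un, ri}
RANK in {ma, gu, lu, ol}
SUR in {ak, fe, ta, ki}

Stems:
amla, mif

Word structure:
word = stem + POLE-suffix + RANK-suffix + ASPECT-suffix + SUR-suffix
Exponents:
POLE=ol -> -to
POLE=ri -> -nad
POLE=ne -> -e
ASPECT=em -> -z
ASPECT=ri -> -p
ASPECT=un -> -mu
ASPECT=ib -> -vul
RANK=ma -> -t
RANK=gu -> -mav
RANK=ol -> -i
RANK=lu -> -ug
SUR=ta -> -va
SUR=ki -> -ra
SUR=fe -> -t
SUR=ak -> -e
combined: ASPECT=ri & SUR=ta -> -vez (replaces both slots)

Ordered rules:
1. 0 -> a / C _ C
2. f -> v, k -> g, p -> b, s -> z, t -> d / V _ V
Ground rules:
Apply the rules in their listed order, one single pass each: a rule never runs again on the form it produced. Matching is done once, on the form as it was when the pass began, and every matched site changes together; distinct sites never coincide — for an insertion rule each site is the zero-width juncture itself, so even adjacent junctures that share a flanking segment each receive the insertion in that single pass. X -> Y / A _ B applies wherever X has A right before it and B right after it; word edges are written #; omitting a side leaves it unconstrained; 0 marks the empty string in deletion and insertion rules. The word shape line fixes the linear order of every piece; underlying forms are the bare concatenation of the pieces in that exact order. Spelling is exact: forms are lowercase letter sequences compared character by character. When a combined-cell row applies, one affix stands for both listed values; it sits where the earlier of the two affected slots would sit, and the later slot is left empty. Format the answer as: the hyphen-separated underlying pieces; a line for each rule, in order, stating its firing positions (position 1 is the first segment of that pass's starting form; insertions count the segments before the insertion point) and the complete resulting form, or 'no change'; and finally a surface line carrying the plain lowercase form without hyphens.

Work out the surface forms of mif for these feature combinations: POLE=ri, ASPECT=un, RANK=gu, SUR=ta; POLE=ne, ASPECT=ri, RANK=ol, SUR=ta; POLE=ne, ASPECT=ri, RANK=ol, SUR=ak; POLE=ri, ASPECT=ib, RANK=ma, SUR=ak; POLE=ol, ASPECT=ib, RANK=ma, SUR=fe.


cell POLE=ri, ASPECT=un, RANK=gu, SUR=ta:
underlying: mif-nad-mav-mu-va
1. 0 -> a / C _ C: inserts after position(s) 3, 6, 9: mifanadamavamuva
2. f -> v, k -> g, p -> b, s -> z, t -> d / V _ V: fires at position(s) 3: mivanadamavamuva
surface: mivanadamavamuva

cell POLE=ne, ASPECT=ri, RANK=ol, SUR=ta:
underlying: mif-e-i-vez
1. 0 -> a / C _ C: no change
2. f -> v, k -> g, p -> b, s -> z, t -> d / V _ V: fires at position(s) 3: miveivez
surface: miveivez

cell POLE=ne, ASPECT=ri, RANK=ol, SUR=ak:
underlying: mif-e-i-p-e
1. 0 -> a / C _ C: no change
2. f -> v, k -> g, p -> b, s -> z, t -> d / V _ V: fires at position(s) 3, 6: miveibe
surface: miveibe

cell POLE=ri, ASPECT=ib, RANK=ma, SUR=ak:
underlying: mif-nad-t-vul-e
1. 0 -> a / C _ C: inserts after position(s) 3, 6, 7: mifanadatavule
2. f -> v, k -> g, p -> b, s -> z, t -> d / V _ V: fires at position(s) 3, 9: mivanadadavule
surface: mivanadadavule

cell POLE=ol, ASPECT=ib, RANK=ma, SUR=fe:
underlying: mif-to-t-vul-t
1. 0 -> a / C _ C: inserts after position(s) 3, 6, 9: mifatotavulat
2. f -> v, k -> g, p -> b, s -> z, t -> d / V _ V: fires at position(s) 3, 5, 7: mivadodavulat
surface: mivadodavulat


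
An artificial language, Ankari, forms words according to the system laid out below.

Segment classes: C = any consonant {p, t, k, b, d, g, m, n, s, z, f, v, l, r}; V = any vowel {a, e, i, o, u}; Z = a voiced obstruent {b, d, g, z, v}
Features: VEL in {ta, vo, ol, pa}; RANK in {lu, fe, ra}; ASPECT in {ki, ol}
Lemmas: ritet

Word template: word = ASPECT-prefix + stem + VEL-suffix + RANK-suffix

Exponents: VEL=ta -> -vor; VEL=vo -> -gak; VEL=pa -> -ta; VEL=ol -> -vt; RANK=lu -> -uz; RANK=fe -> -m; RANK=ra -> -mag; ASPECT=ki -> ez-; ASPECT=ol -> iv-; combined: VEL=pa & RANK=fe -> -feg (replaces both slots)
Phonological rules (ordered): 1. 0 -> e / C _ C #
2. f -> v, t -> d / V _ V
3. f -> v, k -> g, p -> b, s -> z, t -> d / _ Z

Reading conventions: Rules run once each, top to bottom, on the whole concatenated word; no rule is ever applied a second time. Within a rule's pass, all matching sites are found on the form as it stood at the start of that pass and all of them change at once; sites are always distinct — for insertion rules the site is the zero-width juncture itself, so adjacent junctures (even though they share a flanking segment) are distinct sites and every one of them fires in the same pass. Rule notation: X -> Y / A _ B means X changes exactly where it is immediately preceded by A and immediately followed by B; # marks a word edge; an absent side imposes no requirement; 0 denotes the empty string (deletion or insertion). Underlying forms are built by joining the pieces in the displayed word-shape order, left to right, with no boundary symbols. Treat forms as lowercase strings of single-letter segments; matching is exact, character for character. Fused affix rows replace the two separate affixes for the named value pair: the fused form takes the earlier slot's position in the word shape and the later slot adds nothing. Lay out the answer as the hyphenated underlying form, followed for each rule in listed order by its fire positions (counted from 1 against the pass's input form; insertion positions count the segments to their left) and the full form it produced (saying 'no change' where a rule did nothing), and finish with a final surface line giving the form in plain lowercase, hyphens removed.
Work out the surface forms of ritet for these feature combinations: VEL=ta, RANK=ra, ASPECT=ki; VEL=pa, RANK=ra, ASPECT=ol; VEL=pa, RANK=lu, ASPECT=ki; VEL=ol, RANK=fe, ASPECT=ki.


cell VEL=ta, RANK=ra, ASPECT=ki:
underlying: ez-ritet-vor-mag
1. 0 -> e / C _ C #: no change
2. f -> v, t -> d / V _ V: fires at position(s) 5: ezridetvormag
3. f -> v, k -> g, p -> b, s -> z, t -> d / _ Z: fires at position(s) 7: ezridedvormag
surface: ezridedvormag

cell VEL=pa, RANK=ra, ASPECT=ol:
underlying: iv-ritet-ta-mag
1. 0 -> e / C _ C #: no change
2. f -> v, t -> d / V _ V: fires at position(s) 5: ivridettamag
3. f -> v, k -> g, p -> b, s -> z, t -> d / _ Z: no change
surface: ivridettamag

cell VEL=pa, RANK=lu, ASPECT=ki:
underlying: ez-ritet-ta-uz
1. 0 -> e / C _ C #: no change
2. f -> v, t -> d / V _ V: fires at position(s) 5: ezridettauz
3. f -> v, k -> g, p -> b, s -> z, t -> d / _ Z: no change
surface: ezridettauz

cell VEL=ol, RANK=fe, ASPECT=ki:
underlying: ez-ritet-vt-m
1. 0 -> e / C _ C #: inserts after position(s) 9: ezritetvtem
2. f -> v, t -> d / V _ V: fires at position(s) 5: ezridetvtem
3. f -> v, k -> g, p -> b, s -> z, t -> d / _ Z: fires at position(s) 7: ezridedvtem
surface: ezridedvtem


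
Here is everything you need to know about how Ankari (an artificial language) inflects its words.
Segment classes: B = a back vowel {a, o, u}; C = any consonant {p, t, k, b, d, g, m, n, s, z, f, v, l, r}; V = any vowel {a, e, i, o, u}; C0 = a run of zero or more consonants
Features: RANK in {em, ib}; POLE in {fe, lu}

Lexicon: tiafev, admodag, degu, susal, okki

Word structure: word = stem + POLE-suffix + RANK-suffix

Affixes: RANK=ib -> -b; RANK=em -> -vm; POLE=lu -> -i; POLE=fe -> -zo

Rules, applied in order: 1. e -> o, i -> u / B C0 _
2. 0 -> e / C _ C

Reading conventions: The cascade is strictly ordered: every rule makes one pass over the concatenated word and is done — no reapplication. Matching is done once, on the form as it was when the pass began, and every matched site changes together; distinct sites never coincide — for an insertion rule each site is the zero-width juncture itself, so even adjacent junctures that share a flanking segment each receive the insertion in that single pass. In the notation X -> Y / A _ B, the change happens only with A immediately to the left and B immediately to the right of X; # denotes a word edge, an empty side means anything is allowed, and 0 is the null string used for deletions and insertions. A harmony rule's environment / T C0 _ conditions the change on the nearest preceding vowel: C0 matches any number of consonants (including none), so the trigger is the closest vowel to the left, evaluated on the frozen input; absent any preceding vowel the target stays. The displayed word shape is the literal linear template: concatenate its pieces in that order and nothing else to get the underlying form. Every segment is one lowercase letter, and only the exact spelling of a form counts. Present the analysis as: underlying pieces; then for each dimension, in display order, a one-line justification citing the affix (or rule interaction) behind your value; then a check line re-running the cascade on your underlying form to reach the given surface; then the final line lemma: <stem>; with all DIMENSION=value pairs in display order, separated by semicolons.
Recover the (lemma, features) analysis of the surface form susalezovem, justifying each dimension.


underlying: susal-zo-vm
RANK=em - signalled by the affix -vm
POLE=fe - signalled by the affix -zo
check: susalzovm -> susalzovm -> susalezovem
lemma: susal; RANK=em; POLE=fe


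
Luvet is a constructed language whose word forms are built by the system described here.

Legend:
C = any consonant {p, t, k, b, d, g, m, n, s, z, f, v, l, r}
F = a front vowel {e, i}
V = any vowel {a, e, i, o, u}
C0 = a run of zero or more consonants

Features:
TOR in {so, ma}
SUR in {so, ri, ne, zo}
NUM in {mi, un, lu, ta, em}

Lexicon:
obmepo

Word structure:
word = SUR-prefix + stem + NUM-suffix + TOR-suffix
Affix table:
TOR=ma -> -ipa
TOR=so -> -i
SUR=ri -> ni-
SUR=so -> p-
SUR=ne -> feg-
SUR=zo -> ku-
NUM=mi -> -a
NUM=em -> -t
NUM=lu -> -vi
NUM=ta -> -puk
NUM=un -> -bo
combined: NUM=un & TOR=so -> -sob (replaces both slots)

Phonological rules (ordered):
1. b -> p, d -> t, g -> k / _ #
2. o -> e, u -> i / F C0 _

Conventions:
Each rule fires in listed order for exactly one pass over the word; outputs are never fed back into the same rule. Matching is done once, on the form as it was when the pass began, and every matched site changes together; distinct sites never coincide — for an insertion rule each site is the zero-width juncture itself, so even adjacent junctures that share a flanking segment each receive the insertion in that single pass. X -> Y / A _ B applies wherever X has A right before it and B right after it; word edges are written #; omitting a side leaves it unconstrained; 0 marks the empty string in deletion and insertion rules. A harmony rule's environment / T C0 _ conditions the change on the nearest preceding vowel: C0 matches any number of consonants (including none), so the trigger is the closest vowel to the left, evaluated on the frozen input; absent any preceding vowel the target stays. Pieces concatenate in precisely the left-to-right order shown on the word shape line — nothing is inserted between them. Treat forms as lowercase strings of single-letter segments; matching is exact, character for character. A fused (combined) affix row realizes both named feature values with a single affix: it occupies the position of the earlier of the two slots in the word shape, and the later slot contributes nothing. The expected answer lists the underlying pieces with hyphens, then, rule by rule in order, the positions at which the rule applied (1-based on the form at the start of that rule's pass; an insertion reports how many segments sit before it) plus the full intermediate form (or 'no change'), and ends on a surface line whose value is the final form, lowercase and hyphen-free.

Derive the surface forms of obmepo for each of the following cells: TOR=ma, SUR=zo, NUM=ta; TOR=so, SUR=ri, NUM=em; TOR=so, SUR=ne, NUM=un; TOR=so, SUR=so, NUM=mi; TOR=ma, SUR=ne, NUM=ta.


cell TOR=ma, SUR=zo, NUM=ta:
underlying: ku-obmepo-puk-ipa
1. b -> p, d -> t, g -> k / _ #: no change
2. o -> e, u -> i / F C0 _: fires at position(s) 8: kuobmepepukipa
surface: kuobmepepukipa

cell TOR=so, SUR=ri, NUM=em:
underlying: ni-obmepo-t-i
1. b -> p, d -> t, g -> k / _ #: no change
2. o -> e, u -> i / F C0 _: fires at position(s) 3, 8: niebmepeti
surface: niebmepeti

cell TOR=so, SUR=ne, NUM=un:
underlying: feg-obmepo-sob
1. b -> p, d -> t, g -> k / _ #: fires at position(s) 12: fegobmeposop
2. o -> e, u -> i / F C0 _: fires at position(s) 4, 9: fegebmepesop
surface: fegebmepesop

cell TOR=so, SUR=so, NUM=mi:
underlying: p-obmepo-a-i
1. b -> p, d -> t, g -> k / _ #: no change
2. o -> e, u -> i / F C0 _: fires at position(s) 7: pobmepeai
surface: pobmepeai

cell TOR=ma, SUR=ne, NUM=ta:
underlying: feg-obmepo-puk-ipa
1. b -> p, d -> t, g -> k / _ #: no change
2. o -> e, u -> i / F C0 _: fires at position(s) 4, 9: fegebmepepukipa
surface: fegebmepepukipa


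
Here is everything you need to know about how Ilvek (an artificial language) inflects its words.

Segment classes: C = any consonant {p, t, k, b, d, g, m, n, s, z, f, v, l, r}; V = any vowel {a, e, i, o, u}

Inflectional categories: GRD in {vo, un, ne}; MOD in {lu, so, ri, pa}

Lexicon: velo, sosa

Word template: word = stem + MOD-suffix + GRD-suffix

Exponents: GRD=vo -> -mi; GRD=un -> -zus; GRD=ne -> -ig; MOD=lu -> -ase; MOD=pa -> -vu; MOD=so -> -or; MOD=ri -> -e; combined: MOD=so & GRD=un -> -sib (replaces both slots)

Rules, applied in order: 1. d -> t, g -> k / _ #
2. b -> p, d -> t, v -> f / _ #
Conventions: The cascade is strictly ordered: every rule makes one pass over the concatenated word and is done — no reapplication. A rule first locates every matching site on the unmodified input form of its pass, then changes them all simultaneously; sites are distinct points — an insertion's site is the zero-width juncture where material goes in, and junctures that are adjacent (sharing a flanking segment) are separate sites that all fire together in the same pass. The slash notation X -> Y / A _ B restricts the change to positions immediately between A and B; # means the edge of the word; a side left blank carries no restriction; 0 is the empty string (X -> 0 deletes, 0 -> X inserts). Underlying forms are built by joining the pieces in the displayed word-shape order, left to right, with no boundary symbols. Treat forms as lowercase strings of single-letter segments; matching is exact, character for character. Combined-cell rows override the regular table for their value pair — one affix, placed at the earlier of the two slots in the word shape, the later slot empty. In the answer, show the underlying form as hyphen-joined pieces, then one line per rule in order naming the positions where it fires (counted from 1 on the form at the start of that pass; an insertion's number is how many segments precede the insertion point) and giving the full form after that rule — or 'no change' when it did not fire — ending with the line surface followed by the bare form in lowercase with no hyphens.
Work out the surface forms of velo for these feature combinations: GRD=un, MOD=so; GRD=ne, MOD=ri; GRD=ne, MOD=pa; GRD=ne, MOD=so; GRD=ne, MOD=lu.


cell GRD=un, MOD=so:
underlying: velo-sib
1. d -> t, g -> k / _ #: no change
2. b -> p, d -> t, v -> f / _ #: fires at position(s) 7: velosip
surface: velosip

cell GRD=ne, MOD=ri:
underlying: velo-e-ig
1. d -> t, g -> k / _ #: fires at position(s) 7: veloeik
2. b -> p, d -> t, v -> f / _ #: no change
surface: veloeik

cell GRD=ne, MOD=pa:
underlying: velo-vu-ig
1. d -> t, g -> k / _ #: fires at position(s) 8: velovuik
2. b -> p, d -> t, v -> f / _ #: no change
surface: velovuik

cell GRD=ne, MOD=so:
underlying: velo-or-ig
1. d -> t, g -> k / _ #: fires at position(s) 8: veloorik
2. b -> p, d -> t, v -> f / _ #: no change
surface: veloorik

cell GRD=ne, MOD=lu:
underlying: velo-ase-ig
1. d -> t, g -> k / _ #: fires at position(s) 9: veloaseik
2. b -> p, d -> t, v -> f / _ #: no change
surface: veloaseik


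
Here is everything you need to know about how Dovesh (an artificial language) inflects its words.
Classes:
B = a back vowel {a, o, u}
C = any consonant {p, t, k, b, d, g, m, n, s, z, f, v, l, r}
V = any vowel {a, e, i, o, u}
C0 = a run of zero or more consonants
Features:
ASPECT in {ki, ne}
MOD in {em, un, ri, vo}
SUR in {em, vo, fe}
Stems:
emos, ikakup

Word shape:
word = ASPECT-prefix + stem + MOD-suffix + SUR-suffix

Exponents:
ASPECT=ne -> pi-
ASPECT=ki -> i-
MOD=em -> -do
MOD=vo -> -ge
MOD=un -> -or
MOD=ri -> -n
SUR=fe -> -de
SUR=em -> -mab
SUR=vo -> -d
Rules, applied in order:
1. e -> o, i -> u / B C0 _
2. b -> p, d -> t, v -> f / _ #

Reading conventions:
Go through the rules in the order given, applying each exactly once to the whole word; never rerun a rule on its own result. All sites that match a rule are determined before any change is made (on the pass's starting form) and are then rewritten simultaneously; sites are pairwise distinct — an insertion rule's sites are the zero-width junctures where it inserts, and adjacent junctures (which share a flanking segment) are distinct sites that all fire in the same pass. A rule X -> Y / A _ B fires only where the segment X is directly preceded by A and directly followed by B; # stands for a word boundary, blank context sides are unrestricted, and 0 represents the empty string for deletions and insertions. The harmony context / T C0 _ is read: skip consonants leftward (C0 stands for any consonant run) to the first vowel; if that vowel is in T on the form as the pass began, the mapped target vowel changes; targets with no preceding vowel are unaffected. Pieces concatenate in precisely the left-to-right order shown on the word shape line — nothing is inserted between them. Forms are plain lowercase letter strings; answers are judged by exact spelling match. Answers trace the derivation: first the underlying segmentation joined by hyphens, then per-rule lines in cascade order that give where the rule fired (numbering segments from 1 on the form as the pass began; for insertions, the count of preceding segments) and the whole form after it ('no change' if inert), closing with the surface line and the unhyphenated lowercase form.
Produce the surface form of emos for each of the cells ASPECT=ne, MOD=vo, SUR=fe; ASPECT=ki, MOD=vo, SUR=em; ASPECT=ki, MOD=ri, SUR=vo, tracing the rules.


cell ASPECT=ne, MOD=vo, SUR=fe:
underlying: pi-emos-ge-de
1. e -> o, i -> u / B C0 _: fires at position(s) 8: piemosgode
2. b -> p, d -> t, v -> f / _ #: no change
surface: piemosgode

cell ASPECT=ki, MOD=vo, SUR=em:
underlying: i-emos-ge-mab
1. e -> o, i -> u / B C0 _: fires at position(s) 7: iemosgomab
2. b -> p, d -> t, v -> f / _ #: fires at position(s) 10: iemosgomap
surface: iemosgomap

cell ASPECT=ki, MOD=ri, SUR=vo:
underlying: i-emos-n-d
1. e -> o, i -> u / B C0 _: no change
2. b -> p, d -> t, v -> f / _ #: fires at position(s) 7: iemosnt
surface: iemosnt
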